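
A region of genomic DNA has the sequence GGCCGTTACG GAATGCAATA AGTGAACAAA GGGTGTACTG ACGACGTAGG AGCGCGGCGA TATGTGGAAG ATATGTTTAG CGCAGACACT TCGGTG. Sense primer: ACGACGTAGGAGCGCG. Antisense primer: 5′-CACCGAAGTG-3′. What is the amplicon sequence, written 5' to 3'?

Scanning the template, ACGACGTAGGAGCGCG occurs at positions 41–56; this primer anneals to the bottom strand there with its 3' end pointing downstream.
Reverse complement of the reverse primer: CACTTCGGTG. This occurs on the top strand at positions 87–96.
The product is the template from position 41 through 96 (56 bp).

5'-ACGACGTAGGAGCGCGGCGATATGTGGAAGATATGTTTAGCGCAGACACTTCGGTG-3'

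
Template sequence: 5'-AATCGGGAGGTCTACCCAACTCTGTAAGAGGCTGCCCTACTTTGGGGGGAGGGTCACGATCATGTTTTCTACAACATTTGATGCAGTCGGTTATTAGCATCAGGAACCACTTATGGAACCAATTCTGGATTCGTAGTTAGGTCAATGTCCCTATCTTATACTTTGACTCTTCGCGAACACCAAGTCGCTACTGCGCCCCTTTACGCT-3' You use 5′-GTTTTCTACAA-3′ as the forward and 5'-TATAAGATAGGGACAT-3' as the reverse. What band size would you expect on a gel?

97 bp

The forward primer matches the template at positions 64–74.
Reverse complement of the reverse primer: ATGTCCCTATCTTATA. This occurs on the top strand at positions 145–160.
Amplicon spans positions 64–160: 97 bp.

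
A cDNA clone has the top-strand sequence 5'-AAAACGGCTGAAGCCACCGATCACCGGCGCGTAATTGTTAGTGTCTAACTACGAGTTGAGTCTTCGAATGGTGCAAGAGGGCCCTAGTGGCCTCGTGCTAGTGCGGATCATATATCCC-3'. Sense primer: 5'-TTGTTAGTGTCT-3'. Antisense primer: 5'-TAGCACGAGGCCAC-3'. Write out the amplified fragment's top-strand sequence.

5'-TTGTTAGTGTCTAACTACGAGTTGAGTCTTCGAATGGTGCAAGAGGGCCCTAGTGGCCTCGTGCTA-3'

The forward primer matches the template at positions 35–46.
The reverse primer's reverse complement is GTGGCCTCGTGCTA, which matches the template at positions 87–100.
The product is the template from position 35 through 100 (66 bp).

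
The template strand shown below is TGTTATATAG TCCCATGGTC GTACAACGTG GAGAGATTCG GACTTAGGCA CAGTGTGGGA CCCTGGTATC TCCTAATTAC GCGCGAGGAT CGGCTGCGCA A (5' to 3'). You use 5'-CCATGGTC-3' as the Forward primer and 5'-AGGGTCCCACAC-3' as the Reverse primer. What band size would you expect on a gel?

52 bp

The forward primer matches the template at positions 13–20.
The reverse primer's reverse complement is GTGTGGGACCCT, which matches the template at positions 53–64.
Product length = (reverse-primer end) − (forward-primer start) + 1 = 64 − 13 + 1 = 52 bp.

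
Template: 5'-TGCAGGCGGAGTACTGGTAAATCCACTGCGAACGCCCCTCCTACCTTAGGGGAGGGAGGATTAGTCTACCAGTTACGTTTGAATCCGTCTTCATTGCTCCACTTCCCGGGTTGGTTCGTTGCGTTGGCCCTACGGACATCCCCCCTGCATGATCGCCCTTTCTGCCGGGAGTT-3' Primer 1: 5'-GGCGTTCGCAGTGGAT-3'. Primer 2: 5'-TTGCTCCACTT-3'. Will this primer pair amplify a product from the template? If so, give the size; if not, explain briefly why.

Primer 1 (GGCGTTCGCAGTGGAT) has reverse complement ATCCACTGCGAACGCC, which matches the top strand at positions 21–36; primer 1 anneals to the top strand there with its 3' end pointing upstream toward position 21.
Primer 2 (TTGCTCCACTT) matches the top strand directly at positions 94–104; it anneals to the bottom strand with its 3' end pointing downstream toward position 104.
The 3' ends diverge (primer 1 extends toward position 1, primer 2 toward position 173), so the primers never converge on a shared product.

No product — the primers' 3' ends point away from each other.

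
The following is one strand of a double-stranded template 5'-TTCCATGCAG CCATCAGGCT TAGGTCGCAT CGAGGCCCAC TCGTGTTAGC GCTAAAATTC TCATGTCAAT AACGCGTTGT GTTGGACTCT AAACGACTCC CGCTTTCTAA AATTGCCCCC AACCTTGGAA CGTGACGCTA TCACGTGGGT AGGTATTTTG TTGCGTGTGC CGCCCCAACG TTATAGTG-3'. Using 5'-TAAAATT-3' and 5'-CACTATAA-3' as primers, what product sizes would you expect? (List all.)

The forward primer TAAAATT matches the top strand at positions 53–59, 108–114.
The reverse primer's reverse complement is TTATAGTG, matching at positions 181–188.
Each forward site pairs with the reverse site to give a product ending at position 188: sizes 136, 81 bp.

136 bp, 81 bp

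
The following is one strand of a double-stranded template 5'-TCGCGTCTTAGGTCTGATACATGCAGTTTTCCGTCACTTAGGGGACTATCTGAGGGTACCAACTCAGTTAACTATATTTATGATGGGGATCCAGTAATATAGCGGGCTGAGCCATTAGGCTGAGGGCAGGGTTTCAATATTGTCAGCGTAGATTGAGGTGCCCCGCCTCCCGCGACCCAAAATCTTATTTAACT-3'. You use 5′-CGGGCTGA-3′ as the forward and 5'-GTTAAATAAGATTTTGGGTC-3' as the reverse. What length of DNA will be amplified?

The forward primer matches the template at positions 103–110.
The reverse primer's reverse complement is GACCCAAAATCTTATTTAAC, which matches the template at positions 174–193.
The product runs from position 103 to position 193, so its length is 193 − 103 + 1 = 91 bp.

91 bp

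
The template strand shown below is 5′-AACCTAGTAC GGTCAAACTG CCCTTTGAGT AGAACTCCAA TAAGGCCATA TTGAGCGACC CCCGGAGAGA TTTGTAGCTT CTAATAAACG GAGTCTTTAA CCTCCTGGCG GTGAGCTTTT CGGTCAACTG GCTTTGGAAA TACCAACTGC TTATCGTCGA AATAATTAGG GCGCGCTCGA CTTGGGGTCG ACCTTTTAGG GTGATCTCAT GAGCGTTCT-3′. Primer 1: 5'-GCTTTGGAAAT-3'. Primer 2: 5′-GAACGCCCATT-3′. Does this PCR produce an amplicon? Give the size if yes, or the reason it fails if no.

No product — primer 2 has no binding site in the template.

Primer 2 (GAACGCCCATT) does not match the top strand, and its reverse complement AATGGGCGTTC does not match either.
With no annealing site for primer 2, no amplification occurs.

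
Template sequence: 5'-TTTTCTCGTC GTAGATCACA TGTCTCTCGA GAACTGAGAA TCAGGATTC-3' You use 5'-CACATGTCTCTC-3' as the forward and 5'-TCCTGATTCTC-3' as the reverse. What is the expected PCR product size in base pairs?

30 bp

The forward primer matches the template at positions 17–28.
The reverse primer's reverse complement is GAGAATCAGGA, which matches the template at positions 36–46.
The product runs from position 17 to position 46, so its length is 46 − 17 + 1 = 30 bp.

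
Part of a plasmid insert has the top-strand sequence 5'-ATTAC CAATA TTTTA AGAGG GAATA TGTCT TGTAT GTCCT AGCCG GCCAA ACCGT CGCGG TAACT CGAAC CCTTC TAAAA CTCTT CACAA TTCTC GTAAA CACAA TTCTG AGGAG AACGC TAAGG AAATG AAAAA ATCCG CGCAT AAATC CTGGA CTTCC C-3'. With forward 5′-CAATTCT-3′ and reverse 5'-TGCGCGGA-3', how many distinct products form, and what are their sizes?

The forward primer CAATTCT matches the top strand at positions 88–94, 103–109.
The reverse primer's reverse complement is TCCGCGCA, matching at positions 137–144.
Each forward site pairs with the reverse site to give a product ending at position 144: sizes 57, 42 bp.

Two products: 57 bp, 42 bp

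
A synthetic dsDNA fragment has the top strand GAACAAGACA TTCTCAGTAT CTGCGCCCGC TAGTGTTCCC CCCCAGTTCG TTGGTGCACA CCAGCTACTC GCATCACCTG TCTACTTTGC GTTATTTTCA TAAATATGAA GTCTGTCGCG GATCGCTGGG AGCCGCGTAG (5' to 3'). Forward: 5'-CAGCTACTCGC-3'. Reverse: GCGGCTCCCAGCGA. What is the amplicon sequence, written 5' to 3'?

The forward primer matches the template at positions 62–72.
Taking the reverse complement of GCGGCTCCCAGCGA gives TCGCTGGGAGCCGC, found at positions 123–136 on the template; the primer anneals here to the top strand with its 3' end pointing upstream.
The product is the template from position 62 through 136 (75 bp).

5'-CAGCTACTCGCATCACCTGTCTACTTTGCGTTATTTTCATAAATATGAAGTCTGTCGCGGATCGCTGGGAGCCGC-3'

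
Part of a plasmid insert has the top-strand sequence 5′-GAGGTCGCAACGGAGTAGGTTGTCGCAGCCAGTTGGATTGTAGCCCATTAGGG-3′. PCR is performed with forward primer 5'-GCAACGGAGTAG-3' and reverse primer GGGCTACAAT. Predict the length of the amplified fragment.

Scanning the template, GCAACGGAGTAG occurs at positions 7–18; this primer anneals to the bottom strand there with its 3' end pointing downstream.
Taking the reverse complement of GGGCTACAAT gives ATTGTAGCCC, found at positions 37–46 on the template; the primer anneals here to the top strand with its 3' end pointing upstream.
Product length = (reverse-primer end) − (forward-primer start) + 1 = 46 − 7 + 1 = 40 bp.

40 bp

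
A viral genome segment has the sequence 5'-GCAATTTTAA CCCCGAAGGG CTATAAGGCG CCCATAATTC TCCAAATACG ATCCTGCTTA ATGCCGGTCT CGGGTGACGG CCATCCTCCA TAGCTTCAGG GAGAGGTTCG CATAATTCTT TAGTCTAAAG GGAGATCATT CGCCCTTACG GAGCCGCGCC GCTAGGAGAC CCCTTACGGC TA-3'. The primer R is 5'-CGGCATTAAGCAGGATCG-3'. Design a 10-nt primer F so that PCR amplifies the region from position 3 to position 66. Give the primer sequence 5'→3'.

The reverse primer's reverse complement CGATCCTGCTTAATGCCG matches the template at positions 49–66; the product starts at position 3.
The forward primer is identical to the top strand over positions 3–12: AATTTTAACC.

5'-AATTTTAACC-3'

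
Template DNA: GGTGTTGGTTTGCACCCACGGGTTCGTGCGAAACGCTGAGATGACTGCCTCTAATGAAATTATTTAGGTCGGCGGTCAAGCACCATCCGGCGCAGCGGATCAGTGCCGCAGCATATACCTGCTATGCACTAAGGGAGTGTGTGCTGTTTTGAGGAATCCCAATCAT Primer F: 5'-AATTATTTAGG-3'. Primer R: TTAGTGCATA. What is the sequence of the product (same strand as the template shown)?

5'-AATTATTTAGGTCGGCGGTCAAGCACCATCCGGCGCAGCGGATCAGTGCCGCAGCATATACCTGCTATGCACTAA-3'

The forward primer matches the template at positions 58–68.
Taking the reverse complement of TTAGTGCATA gives TATGCACTAA, found at positions 123–132 on the template; the primer anneals here to the top strand with its 3' end pointing upstream.
The product is the template from position 58 through 132 (75 bp).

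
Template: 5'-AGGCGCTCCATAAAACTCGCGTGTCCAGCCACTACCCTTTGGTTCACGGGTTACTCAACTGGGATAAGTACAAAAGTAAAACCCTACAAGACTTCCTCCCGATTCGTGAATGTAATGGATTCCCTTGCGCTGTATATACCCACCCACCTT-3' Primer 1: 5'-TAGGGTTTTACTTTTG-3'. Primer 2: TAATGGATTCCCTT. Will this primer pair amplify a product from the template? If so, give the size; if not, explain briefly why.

Primer 1 (TAGGGTTTTACTTTTG) has reverse complement CAAAAGTAAAACCCTA, which matches the top strand at positions 71–86; primer 1 anneals to the top strand there with its 3' end pointing upstream toward position 71.
Primer 2 (TAATGGATTCCCTT) matches the top strand directly at positions 113–126; it anneals to the bottom strand with its 3' end pointing downstream toward position 126.
The 3' ends diverge (primer 1 extends toward position 1, primer 2 toward position 150), so the primers never converge on a shared product.

No product — the primers' 3' ends point away from each other.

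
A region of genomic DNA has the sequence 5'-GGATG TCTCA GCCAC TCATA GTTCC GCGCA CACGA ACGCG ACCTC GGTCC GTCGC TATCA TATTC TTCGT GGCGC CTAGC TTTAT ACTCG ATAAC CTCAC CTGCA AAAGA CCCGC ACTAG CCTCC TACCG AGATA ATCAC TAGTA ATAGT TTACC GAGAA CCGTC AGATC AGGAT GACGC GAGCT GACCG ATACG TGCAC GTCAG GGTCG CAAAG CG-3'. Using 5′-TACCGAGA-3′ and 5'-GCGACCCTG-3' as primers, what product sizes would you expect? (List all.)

86 bp, 60 bp

The forward primer TACCGAGA matches the top strand at positions 126–133, 152–159.
The reverse primer's reverse complement is CAGGGTCGC, matching at positions 203–211.
Each forward site pairs with the reverse site to give a product ending at position 211: sizes 86, 60 bp.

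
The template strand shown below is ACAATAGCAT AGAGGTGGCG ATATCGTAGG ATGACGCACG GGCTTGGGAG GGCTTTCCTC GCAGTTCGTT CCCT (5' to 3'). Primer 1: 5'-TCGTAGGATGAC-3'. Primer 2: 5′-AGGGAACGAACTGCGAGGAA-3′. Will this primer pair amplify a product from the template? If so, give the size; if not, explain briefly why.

Yes — a 51 bp product.

Primer 1 (TCGTAGGATGAC) matches the top strand at positions 24–35; it acts as a forward primer.
Primer 2's reverse complement is TTCCTCGCAGTTCGTTCCCT, matching the top strand at positions 55–74; it acts as a reverse primer.
The 3' ends face each other across positions 24–74, giving a 51 bp product.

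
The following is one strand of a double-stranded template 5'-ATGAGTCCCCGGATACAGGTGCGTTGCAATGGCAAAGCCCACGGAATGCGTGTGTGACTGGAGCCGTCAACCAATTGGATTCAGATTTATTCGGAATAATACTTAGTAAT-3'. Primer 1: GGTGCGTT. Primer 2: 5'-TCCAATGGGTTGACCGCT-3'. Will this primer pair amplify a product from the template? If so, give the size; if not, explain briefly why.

No product — primer 2 has no binding site in the template.

Primer 2 (TCCAATGGGTTGACCGCT) does not match the top strand, and its reverse complement AGCGGTCAACCCATTGGA does not match either.
With no annealing site for primer 2, no amplification occurs.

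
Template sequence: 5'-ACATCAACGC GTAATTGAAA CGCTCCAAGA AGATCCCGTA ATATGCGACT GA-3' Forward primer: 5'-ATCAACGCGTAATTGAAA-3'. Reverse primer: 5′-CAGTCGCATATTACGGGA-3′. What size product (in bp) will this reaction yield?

49 bp

The forward primer matches the template at positions 3–20.
The reverse primer's reverse complement is TCCCGTAATATGCGACTG, which matches the template at positions 34–51.
The product runs from position 3 to position 51, so its length is 51 − 3 + 1 = 49 bp.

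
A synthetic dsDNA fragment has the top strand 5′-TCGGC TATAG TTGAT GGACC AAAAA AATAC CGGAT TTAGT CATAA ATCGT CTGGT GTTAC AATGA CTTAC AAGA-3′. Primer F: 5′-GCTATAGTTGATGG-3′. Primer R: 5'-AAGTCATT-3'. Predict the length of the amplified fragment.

The forward primer matches the template at positions 4–17.
The reverse primer's reverse complement is AATGACTT, which matches the template at positions 61–68.
Amplicon spans positions 4–68: 65 bp.

65 bp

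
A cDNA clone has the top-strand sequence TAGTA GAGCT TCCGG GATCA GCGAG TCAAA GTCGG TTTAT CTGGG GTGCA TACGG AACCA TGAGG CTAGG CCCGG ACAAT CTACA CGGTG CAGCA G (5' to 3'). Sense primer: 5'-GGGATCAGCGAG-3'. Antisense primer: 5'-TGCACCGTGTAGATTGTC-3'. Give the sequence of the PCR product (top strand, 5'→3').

The forward primer matches the template at positions 14–25.
The reverse primer's reverse complement is GACAATCTACACGGTGCA, which matches the template at positions 75–92.
The product is the template from position 14 through 92 (79 bp).

5'-GGGATCAGCGAGTCAAAGTCGGTTTATCTGGGGTGCATACGGAACCATGAGGCTAGGCCCGGACAATCTACACGGTGCA-3'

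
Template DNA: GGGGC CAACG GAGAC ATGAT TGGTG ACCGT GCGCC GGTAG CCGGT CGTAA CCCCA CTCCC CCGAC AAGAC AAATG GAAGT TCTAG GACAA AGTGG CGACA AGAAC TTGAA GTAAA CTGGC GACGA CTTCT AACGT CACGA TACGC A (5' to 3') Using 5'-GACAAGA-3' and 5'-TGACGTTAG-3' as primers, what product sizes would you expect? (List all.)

The forward primer GACAAGA matches the top strand at positions 63–69, 97–103.
The reverse primer's reverse complement is CTAACGTCA, matching at positions 129–137.
Each forward site pairs with the reverse site to give a product ending at position 137: sizes 75, 41 bp.

75 bp, 41 bp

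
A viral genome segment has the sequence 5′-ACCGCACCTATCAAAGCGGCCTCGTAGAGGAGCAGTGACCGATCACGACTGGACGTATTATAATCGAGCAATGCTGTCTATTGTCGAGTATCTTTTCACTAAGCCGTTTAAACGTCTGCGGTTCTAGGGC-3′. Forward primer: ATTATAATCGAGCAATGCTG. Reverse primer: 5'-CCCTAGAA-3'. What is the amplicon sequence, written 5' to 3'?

Forward primer ATTATAATCGAGCAATGCTG is found on the top strand at positions 57–76.
Reverse complement of the reverse primer: TTCTAGGG. This occurs on the top strand at positions 122–129.
The product is the template from position 57 through 129 (73 bp).

5'-ATTATAATCGAGCAATGCTGTCTATTGTCGAGTATCTTTTCACTAAGCCGTTTAAACGTCTGCGGTTCTAGGG-3'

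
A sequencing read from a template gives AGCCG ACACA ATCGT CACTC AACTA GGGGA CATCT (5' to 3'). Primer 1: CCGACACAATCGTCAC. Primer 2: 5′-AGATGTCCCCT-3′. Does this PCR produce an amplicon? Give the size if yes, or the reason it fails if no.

Primer 1 (CCGACACAATCGTCAC) matches the top strand at positions 3–18; it acts as a forward primer.
Primer 2's reverse complement is AGGGGACATCT, matching the top strand at positions 25–35; it acts as a reverse primer.
The 3' ends face each other across positions 3–35, giving a 33 bp product.

Yes — a 33 bp product.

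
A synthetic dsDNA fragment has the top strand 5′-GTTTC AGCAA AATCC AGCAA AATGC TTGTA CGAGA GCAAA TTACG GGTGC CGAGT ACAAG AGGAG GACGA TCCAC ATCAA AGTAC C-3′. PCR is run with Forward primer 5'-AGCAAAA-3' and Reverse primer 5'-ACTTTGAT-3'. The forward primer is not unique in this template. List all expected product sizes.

The forward primer AGCAAAA matches the top strand at positions 6–12, 16–22.
The reverse primer's reverse complement is ATCAAAGT, matching at positions 76–83.
Each forward site pairs with the reverse site to give a product ending at position 83: sizes 78, 68 bp.

78 bp, 68 bp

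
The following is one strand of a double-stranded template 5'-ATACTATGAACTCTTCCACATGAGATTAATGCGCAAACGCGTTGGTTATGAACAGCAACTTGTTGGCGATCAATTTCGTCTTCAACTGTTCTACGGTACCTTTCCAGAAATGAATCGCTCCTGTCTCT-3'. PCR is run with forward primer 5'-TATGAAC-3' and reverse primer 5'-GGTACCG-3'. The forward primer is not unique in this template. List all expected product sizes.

96 bp, 54 bp

The forward primer TATGAAC matches the top strand at positions 5–11, 47–53.
The reverse primer's reverse complement is CGGTACC, matching at positions 94–100.
Each forward site pairs with the reverse site to give a product ending at position 100: sizes 96, 54 bp.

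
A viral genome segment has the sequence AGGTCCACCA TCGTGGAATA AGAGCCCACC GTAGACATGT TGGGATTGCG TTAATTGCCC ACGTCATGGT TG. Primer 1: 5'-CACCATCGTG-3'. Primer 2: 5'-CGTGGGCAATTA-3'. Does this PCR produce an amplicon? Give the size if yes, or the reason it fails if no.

Yes — a 58 bp product.

Primer 1 (CACCATCGTG) matches the top strand at positions 6–15; it acts as a forward primer.
Primer 2's reverse complement is TAATTGCCCACG, matching the top strand at positions 52–63; it acts as a reverse primer.
The 3' ends face each other across positions 6–63, giving a 58 bp product.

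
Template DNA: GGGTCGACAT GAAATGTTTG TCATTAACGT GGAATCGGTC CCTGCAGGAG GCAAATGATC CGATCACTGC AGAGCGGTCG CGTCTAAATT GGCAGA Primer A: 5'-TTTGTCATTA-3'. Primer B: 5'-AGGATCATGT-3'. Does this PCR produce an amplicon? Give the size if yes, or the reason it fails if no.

Primer B (AGGATCATGT) does not match the top strand, and its reverse complement ACATGATCCT does not match either.
With no annealing site for primer B, no amplification occurs.

No product — primer B has no binding site in the template.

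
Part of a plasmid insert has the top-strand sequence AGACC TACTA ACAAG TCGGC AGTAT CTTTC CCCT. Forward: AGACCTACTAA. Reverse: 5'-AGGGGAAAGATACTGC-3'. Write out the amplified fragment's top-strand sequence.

5'-AGACCTACTAACAAGTCGGCAGTATCTTTCCCCT-3'

The forward primer matches the template at positions 1–11.
Reverse complement of the reverse primer: GCAGTATCTTTCCCCT. This occurs on the top strand at positions 19–34.
The product is the template from position 1 through 34 (34 bp).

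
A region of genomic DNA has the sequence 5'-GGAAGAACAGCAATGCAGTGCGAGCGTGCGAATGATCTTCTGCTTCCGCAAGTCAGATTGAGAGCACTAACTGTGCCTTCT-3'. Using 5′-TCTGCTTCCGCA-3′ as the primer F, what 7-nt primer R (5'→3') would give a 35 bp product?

The forward primer binds at positions 39–50, so a 35 bp product ends at position 39 + 35 − 1 = 73.
The reverse primer anneals to the top strand over positions 67–73, i.e. to CTAACTG.
Its sequence written 5'→3' is the reverse complement: CAGTTAG.

5'-CAGTTAG-3'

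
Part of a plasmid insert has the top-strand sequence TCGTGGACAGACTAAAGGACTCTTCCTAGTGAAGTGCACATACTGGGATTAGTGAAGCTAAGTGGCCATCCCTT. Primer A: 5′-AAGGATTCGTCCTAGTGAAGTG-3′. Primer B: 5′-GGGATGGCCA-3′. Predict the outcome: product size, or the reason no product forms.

Primer A (AAGGATTCGTCCTAGTGAAGTG) does not match the top strand, and its reverse complement CACTTCACTAGGACGAATCCTT does not match either.
With no annealing site for primer A, no amplification occurs.

No product — primer A has no binding site in the template.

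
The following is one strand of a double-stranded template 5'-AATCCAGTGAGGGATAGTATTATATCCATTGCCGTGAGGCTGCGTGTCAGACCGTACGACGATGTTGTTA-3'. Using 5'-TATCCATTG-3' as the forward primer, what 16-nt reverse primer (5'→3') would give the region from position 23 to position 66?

The product's 3' end on the top strand is position 66.
The reverse primer anneals to the top strand over positions 51–66, i.e. to ACCGTACGACGATGTT.
Its sequence written 5'→3' is the reverse complement: AACATCGTCGTACGGT.

5'-AACATCGTCGTACGGT-3'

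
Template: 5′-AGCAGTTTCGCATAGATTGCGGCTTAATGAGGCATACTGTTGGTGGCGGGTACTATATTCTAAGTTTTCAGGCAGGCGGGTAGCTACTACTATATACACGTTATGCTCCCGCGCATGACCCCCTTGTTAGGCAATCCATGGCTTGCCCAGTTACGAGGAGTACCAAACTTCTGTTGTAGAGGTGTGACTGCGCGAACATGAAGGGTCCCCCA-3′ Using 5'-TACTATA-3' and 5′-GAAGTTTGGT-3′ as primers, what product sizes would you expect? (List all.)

The forward primer TACTATA matches the top strand at positions 51–57, 88–94.
The reverse primer's reverse complement is ACCAAACTTC, matching at positions 162–171.
Each forward site pairs with the reverse site to give a product ending at position 171: sizes 121, 84 bp.

121 bp, 84 bp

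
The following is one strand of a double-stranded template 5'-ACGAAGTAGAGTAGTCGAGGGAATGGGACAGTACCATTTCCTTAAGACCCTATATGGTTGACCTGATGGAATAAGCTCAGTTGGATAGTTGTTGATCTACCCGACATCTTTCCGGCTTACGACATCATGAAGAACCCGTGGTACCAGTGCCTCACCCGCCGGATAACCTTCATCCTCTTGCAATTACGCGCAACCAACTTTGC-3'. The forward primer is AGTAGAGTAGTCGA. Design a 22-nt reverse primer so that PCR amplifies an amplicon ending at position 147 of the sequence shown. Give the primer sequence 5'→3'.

5'-CTGGTACCACGGGTTCTTCATG-3'

The forward primer binds at positions 5–18; the product's 3' end on the top strand is position 147.
The reverse primer anneals to the top strand over positions 126–147, i.e. to CATGAAGAACCCGTGGTACCAG.
Its sequence written 5'→3' is the reverse complement: CTGGTACCACGGGTTCTTCATG.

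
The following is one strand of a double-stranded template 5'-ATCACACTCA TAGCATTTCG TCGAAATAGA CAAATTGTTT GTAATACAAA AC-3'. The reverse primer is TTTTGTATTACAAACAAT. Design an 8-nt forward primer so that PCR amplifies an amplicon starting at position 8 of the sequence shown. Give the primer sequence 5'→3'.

The reverse primer's reverse complement ATTGTTTGTAATACAAAA matches the template at positions 34–51; the product starts at position 8.
The forward primer is identical to the top strand over positions 8–15: TCATAGCA.

5'-TCATAGCA-3'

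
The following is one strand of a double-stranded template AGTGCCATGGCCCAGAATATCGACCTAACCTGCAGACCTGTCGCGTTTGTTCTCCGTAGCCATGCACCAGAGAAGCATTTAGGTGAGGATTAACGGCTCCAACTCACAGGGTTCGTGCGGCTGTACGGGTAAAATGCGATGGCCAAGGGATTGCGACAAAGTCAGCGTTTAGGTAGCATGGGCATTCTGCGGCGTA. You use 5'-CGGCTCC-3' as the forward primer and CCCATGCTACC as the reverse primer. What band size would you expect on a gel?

89 bp

Forward primer CGGCTCC is found on the top strand at positions 94–100.
Reverse complement of the reverse primer: GGTAGCATGGG. This occurs on the top strand at positions 172–182.
The product runs from position 94 to position 182, so its length is 182 − 94 + 1 = 89 bp.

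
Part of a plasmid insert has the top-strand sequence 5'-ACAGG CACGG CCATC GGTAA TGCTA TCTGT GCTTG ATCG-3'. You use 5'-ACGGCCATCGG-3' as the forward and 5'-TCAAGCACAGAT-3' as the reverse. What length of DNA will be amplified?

Scanning the template, ACGGCCATCGG occurs at positions 7–17; this primer anneals to the bottom strand there with its 3' end pointing downstream.
Taking the reverse complement of TCAAGCACAGAT gives ATCTGTGCTTGA, found at positions 25–36 on the template; the primer anneals here to the top strand with its 3' end pointing upstream.
Product length = (reverse-primer end) − (forward-primer start) + 1 = 36 − 7 + 1 = 30 bp.

30 bp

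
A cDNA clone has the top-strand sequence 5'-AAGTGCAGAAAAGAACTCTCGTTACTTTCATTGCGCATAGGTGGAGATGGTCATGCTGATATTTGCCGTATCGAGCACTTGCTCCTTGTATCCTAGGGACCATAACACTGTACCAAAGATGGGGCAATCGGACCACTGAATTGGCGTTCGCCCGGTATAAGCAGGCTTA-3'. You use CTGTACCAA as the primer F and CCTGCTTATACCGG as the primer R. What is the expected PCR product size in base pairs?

58 bp

Forward primer CTGTACCAA is found on the top strand at positions 108–116.
The reverse primer's reverse complement is CCGGTATAAGCAGG, which matches the template at positions 152–165.
Amplicon spans positions 108–165: 58 bp.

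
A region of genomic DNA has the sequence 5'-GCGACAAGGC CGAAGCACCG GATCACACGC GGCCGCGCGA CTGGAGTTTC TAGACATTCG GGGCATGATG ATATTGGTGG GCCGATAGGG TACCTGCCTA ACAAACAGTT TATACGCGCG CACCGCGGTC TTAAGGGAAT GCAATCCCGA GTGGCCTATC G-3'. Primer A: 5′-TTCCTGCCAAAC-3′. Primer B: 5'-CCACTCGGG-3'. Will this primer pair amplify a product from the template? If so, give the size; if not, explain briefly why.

Primer A (TTCCTGCCAAAC) does not match the top strand, and its reverse complement GTTTGGCAGGAA does not match either.
With no annealing site for primer A, no amplification occurs.

No product — primer A has no binding site in the template.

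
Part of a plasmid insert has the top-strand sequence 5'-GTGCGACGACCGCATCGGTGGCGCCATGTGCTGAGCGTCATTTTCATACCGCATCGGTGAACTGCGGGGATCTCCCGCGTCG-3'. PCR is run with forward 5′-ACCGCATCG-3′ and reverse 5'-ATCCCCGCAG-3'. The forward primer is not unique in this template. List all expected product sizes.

The forward primer ACCGCATCG matches the top strand at positions 9–17, 48–56.
The reverse primer's reverse complement is CTGCGGGGAT, matching at positions 62–71.
Each forward site pairs with the reverse site to give a product ending at position 71: sizes 63, 24 bp.

63 bp, 24 bp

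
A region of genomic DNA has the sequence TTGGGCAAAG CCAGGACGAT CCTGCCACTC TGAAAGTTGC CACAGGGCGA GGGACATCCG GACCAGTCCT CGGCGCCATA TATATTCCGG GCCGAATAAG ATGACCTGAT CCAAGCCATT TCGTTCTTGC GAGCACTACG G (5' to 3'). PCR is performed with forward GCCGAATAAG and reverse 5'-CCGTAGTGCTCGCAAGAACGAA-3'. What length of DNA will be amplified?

Forward primer GCCGAATAAG is found on the top strand at positions 91–100.
Reverse complement of the reverse primer: TTCGTTCTTGCGAGCACTACGG. This occurs on the top strand at positions 120–141.
Product length = (reverse-primer end) − (forward-primer start) + 1 = 141 − 91 + 1 = 51 bp.

51 bp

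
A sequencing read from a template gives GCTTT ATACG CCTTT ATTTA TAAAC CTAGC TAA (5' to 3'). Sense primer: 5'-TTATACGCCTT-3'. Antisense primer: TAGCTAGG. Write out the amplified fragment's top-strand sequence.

5'-TTATACGCCTTTATTTATAAACCTAGCTA-3'

Scanning the template, TTATACGCCTT occurs at positions 4–14; this primer anneals to the bottom strand there with its 3' end pointing downstream.
Taking the reverse complement of TAGCTAGG gives CCTAGCTA, found at positions 25–32 on the template; the primer anneals here to the top strand with its 3' end pointing upstream.
The product is the template from position 4 through 32 (29 bp).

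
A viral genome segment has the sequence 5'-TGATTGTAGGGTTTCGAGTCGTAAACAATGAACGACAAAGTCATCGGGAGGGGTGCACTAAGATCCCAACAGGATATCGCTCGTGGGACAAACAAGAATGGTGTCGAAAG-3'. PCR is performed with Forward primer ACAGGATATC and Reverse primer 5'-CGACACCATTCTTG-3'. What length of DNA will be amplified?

Scanning the template, ACAGGATATC occurs at positions 69–78; this primer anneals to the bottom strand there with its 3' end pointing downstream.
Taking the reverse complement of CGACACCATTCTTG gives CAAGAATGGTGTCG, found at positions 93–106 on the template; the primer anneals here to the top strand with its 3' end pointing upstream.
Product length = (reverse-primer end) − (forward-primer start) + 1 = 106 − 69 + 1 = 38 bp.

38 bp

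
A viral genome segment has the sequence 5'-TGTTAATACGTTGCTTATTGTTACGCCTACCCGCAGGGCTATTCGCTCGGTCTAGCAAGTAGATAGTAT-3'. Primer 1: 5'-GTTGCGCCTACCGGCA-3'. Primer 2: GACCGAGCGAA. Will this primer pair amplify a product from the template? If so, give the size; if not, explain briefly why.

No product — primer 1 has no binding site in the template.

Primer 1 (GTTGCGCCTACCGGCA) does not match the top strand, and its reverse complement TGCCGGTAGGCGCAAC does not match either.
With no annealing site for primer 1, no amplification occurs.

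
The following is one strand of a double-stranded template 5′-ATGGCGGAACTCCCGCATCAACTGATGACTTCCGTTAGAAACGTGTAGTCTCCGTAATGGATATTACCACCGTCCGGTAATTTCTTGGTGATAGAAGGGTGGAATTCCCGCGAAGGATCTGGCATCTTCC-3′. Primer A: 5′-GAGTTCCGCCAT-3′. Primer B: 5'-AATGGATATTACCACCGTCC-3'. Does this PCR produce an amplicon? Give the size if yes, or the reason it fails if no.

Primer A (GAGTTCCGCCAT) has reverse complement ATGGCGGAACTC, which matches the top strand at positions 1–12; primer A anneals to the top strand there with its 3' end pointing upstream toward position 1.
Primer B (AATGGATATTACCACCGTCC) matches the top strand directly at positions 56–75; it anneals to the bottom strand with its 3' end pointing downstream toward position 75.
The 3' ends diverge (primer A extends toward position 1, primer B toward position 130), so the primers never converge on a shared product.

No product — the primers' 3' ends point away from each other.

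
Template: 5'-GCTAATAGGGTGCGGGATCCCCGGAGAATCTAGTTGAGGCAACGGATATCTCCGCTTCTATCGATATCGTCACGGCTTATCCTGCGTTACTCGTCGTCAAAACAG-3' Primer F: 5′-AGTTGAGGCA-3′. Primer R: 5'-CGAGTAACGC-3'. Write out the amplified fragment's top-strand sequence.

The forward primer matches the template at positions 32–41.
The reverse primer's reverse complement is GCGTTACTCG, which matches the template at positions 84–93.
The product is the template from position 32 through 93 (62 bp).

5'-AGTTGAGGCAACGGATATCTCCGCTTCTATCGATATCGTCACGGCTTATCCTGCGTTACTCG-3'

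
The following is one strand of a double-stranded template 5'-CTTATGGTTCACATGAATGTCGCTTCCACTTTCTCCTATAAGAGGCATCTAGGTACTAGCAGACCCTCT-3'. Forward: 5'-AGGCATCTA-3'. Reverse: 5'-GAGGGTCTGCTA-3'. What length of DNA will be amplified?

Scanning the template, AGGCATCTA occurs at positions 43–51; this primer anneals to the bottom strand there with its 3' end pointing downstream.
Taking the reverse complement of GAGGGTCTGCTA gives TAGCAGACCCTC, found at positions 57–68 on the template; the primer anneals here to the top strand with its 3' end pointing upstream.
The product runs from position 43 to position 68, so its length is 68 − 43 + 1 = 26 bp.

26 bp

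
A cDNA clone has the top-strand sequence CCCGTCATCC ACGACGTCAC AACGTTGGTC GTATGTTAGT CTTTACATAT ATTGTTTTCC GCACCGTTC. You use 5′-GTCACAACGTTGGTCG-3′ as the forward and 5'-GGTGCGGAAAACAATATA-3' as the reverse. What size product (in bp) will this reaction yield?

50 bp

The forward primer matches the template at positions 16–31.
Reverse complement of the reverse primer: TATATTGTTTTCCGCACC. This occurs on the top strand at positions 48–65.
The product runs from position 16 to position 65, so its length is 65 − 16 + 1 = 50 bp.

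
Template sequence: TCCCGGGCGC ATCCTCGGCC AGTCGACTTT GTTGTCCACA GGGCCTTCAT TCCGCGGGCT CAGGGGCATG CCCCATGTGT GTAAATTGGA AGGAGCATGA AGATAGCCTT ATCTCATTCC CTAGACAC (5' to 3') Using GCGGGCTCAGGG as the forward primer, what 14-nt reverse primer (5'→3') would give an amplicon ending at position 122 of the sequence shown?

5'-AGGGAATGAGATAA-3'

The forward primer binds at positions 54–65; the product's 3' end on the top strand is position 122.
The reverse primer anneals to the top strand over positions 109–122, i.e. to TTATCTCATTCCCT.
Its sequence written 5'→3' is the reverse complement: AGGGAATGAGATAA.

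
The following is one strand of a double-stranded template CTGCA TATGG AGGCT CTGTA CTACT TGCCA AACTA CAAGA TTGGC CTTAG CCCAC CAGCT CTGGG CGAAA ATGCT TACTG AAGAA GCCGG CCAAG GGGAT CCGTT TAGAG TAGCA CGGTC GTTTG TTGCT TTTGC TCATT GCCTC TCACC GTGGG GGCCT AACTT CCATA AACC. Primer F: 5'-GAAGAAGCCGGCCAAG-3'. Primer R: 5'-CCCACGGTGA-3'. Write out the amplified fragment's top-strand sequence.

5'-GAAGAAGCCGGCCAAGGGGATCCGTTTAGAGTAGCACGGTCGTTTGTTGCTTTTGCTCATTGCCTCTCACCGTGGG-3'

The forward primer matches the template at positions 80–95.
The reverse primer's reverse complement is TCACCGTGGG, which matches the template at positions 146–155.
The product is the template from position 80 through 155 (76 bp).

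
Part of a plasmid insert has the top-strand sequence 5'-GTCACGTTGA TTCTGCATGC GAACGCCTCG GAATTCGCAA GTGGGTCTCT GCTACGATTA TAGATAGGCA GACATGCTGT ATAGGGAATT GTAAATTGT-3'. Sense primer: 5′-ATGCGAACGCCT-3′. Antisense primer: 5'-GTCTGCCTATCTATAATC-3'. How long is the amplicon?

57 bp

The forward primer matches the template at positions 17–28.
Taking the reverse complement of GTCTGCCTATCTATAATC gives GATTATAGATAGGCAGAC, found at positions 56–73 on the template; the primer anneals here to the top strand with its 3' end pointing upstream.
Product length = (reverse-primer end) − (forward-primer start) + 1 = 73 − 17 + 1 = 57 bp.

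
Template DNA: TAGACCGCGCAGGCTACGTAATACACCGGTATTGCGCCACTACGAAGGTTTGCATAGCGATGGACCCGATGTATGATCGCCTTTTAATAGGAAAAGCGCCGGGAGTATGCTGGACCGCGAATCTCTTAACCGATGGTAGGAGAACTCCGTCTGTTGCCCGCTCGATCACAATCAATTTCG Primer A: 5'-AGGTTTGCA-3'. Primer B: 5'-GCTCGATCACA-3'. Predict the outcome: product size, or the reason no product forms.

No product — both primers anneal to the same strand and extend in the same direction.

Primer A (AGGTTTGCA) matches the top strand at positions 46–54 (3' end points downstream).
Primer B (GCTCGATCACA) also matches the top strand directly, at positions 160–170 — its reverse complement TGTGATCGAGC is not present.
Both primers anneal to the bottom strand with 3' ends pointing the same way, so neither can prime synthesis back toward the other.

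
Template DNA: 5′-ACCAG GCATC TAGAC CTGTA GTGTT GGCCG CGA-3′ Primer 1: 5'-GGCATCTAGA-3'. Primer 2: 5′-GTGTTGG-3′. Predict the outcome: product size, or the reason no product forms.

No product — both primers anneal to the same strand and extend in the same direction.

Primer 1 (GGCATCTAGA) matches the top strand at positions 5–14 (3' end points downstream).
Primer 2 (GTGTTGG) also matches the top strand directly, at positions 21–27 — its reverse complement CCAACAC is not present.
Both primers anneal to the bottom strand with 3' ends pointing the same way, so neither can prime synthesis back toward the other.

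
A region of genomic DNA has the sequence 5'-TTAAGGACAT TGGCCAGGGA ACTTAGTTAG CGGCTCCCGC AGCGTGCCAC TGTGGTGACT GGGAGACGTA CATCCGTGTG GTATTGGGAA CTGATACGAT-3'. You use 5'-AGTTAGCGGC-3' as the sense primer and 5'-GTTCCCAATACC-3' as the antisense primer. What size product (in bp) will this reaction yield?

Scanning the template, AGTTAGCGGC occurs at positions 25–34; this primer anneals to the bottom strand there with its 3' end pointing downstream.
Reverse complement of the reverse primer: GGTATTGGGAAC. This occurs on the top strand at positions 80–91.
Product length = (reverse-primer end) − (forward-primer start) + 1 = 91 − 25 + 1 = 67 bp.

67 bp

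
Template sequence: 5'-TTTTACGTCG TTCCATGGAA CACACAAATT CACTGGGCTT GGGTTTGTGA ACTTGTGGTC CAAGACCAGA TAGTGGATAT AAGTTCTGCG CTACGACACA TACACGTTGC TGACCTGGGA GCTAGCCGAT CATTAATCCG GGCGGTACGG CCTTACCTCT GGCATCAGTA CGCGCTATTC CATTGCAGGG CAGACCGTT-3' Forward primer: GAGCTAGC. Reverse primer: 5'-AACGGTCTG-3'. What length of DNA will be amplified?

The forward primer matches the template at positions 119–126.
The reverse primer's reverse complement is CAGACCGTT, which matches the template at positions 191–199.
Product length = (reverse-primer end) − (forward-primer start) + 1 = 199 − 119 + 1 = 81 bp.

81 bp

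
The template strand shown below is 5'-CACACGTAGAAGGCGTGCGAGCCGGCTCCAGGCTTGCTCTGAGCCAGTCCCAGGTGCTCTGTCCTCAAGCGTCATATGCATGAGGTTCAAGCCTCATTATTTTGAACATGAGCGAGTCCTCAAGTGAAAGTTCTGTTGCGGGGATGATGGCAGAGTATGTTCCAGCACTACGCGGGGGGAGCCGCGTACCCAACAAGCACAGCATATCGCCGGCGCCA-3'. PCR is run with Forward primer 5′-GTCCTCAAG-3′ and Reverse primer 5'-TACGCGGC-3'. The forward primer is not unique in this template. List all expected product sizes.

The forward primer GTCCTCAAG matches the top strand at positions 61–69, 116–124.
The reverse primer's reverse complement is GCCGCGTA, matching at positions 181–188.
Each forward site pairs with the reverse site to give a product ending at position 188: sizes 128, 73 bp.

128 bp, 73 bp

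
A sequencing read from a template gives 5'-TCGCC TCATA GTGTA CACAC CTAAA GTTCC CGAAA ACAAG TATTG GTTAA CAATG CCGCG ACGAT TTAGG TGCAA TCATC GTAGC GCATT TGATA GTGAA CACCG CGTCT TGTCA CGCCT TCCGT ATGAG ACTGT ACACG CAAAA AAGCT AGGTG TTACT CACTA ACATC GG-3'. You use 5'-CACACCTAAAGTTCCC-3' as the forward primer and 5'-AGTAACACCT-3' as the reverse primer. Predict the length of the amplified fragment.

Forward primer CACACCTAAAGTTCCC is found on the top strand at positions 16–31.
Taking the reverse complement of AGTAACACCT gives AGGTGTTACT, found at positions 151–160 on the template; the primer anneals here to the top strand with its 3' end pointing upstream.
The product runs from position 16 to position 160, so its length is 160 − 16 + 1 = 145 bp.

145 bp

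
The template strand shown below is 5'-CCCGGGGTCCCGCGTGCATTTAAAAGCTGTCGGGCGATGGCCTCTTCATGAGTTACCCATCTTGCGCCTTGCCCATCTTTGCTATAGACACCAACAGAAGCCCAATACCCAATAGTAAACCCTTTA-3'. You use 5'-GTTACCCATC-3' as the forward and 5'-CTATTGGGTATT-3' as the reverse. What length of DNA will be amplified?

The forward primer matches the template at positions 52–61.
Reverse complement of the reverse primer: AATACCCAATAG. This occurs on the top strand at positions 104–115.
Amplicon spans positions 52–115: 64 bp.

64 bp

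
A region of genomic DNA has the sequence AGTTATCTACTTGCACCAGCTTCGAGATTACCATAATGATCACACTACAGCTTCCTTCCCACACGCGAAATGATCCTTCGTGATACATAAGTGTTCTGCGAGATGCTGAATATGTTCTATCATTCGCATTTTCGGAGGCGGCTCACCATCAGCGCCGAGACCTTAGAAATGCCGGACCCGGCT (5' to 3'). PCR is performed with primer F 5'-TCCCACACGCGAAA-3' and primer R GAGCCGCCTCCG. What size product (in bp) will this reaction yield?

88 bp

The forward primer matches the template at positions 57–70.
Taking the reverse complement of GAGCCGCCTCCG gives CGGAGGCGGCTC, found at positions 133–144 on the template; the primer anneals here to the top strand with its 3' end pointing upstream.
Product length = (reverse-primer end) − (forward-primer start) + 1 = 144 − 57 + 1 = 88 bp.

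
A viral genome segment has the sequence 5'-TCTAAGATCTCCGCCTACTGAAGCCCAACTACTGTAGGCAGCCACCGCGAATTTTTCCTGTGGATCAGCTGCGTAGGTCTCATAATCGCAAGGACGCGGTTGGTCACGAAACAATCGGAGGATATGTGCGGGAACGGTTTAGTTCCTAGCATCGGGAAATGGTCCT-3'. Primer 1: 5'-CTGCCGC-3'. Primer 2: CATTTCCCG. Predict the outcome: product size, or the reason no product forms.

No product — primer 1 has no binding site in the template.

Primer 1 (CTGCCGC) does not match the top strand, and its reverse complement GCGGCAG does not match either.
With no annealing site for primer 1, no amplification occurs.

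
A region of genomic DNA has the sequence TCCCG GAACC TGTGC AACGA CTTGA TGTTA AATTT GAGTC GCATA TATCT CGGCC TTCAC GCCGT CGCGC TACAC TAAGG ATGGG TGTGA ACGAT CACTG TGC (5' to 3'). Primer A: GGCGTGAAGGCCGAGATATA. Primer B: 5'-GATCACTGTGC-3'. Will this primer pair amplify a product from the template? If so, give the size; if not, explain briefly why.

Primer A (GGCGTGAAGGCCGAGATATA) has reverse complement TATATCTCGGCCTTCACGCC, which matches the top strand at positions 44–63; primer A anneals to the top strand there with its 3' end pointing upstream toward position 44.
Primer B (GATCACTGTGC) matches the top strand directly at positions 93–103; it anneals to the bottom strand with its 3' end pointing downstream toward position 103.
The 3' ends diverge (primer A extends toward position 1, primer B toward position 103), so the primers never converge on a shared product.

No product — the primers' 3' ends point away from each other.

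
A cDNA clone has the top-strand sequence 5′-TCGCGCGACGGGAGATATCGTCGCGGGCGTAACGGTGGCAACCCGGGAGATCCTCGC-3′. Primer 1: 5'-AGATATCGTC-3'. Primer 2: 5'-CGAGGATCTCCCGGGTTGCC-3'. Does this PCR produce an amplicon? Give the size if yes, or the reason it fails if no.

Yes — a 44 bp product.

Primer 1 (AGATATCGTC) matches the top strand at positions 13–22; it acts as a forward primer.
Primer 2's reverse complement is GGCAACCCGGGAGATCCTCG, matching the top strand at positions 37–56; it acts as a reverse primer.
The 3' ends face each other across positions 13–56, giving a 44 bp product.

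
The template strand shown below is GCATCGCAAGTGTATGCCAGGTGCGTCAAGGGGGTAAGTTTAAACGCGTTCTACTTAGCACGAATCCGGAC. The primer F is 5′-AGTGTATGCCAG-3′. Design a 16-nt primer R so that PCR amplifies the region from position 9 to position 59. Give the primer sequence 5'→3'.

5'-GCTAAGTAGAACGCGT-3'

The product's 3' end on the top strand is position 59.
The reverse primer anneals to the top strand over positions 44–59, i.e. to ACGCGTTCTACTTAGC.
Its sequence written 5'→3' is the reverse complement: GCTAAGTAGAACGCGT.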